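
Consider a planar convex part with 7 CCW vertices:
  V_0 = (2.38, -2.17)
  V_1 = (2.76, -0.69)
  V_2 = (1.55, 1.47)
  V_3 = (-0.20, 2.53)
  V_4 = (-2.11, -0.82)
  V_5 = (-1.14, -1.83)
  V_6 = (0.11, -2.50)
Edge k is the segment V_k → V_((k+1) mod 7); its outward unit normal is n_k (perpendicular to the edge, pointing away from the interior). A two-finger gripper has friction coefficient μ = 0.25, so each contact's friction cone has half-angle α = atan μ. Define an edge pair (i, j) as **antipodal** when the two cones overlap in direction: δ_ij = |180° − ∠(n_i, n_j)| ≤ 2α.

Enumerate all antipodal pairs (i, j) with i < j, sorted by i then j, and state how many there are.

α = atan 0.25 = 14.04°;  2α = 28.07°
n_0 = (+0.9686, -0.2487)
n_1 = (+0.8724, +0.4887)
n_2 = (+0.5181, +0.8553)
n_3 = (-0.8687, +0.4953)
n_4 = (-0.7212, -0.6927)
n_5 = (-0.4724, -0.8814)
n_6 = (+0.1439, -0.9896)
  (0,1): δ = 136.34°  ·
  (0,2): δ = 106.80°  ·
  (0,3): δ = 15.29°  ✓
  (0,4): δ = 58.24°  ·
  (0,5): δ = 76.21°  ·
  (0,6): δ = 112.67°  ·
  (1,2): δ = 150.46°  ·
  (1,3): δ = 58.95°  ·
  (1,4): δ = 14.59°  ✓
  (1,5): δ = 32.55°  ·
  (1,6): δ = 69.01°  ·
  (2,3): δ = 88.49°  ·
  (2,4): δ = 14.95°  ✓
  (2,5): δ = 3.01°  ✓
  (2,6): δ = 39.48°  ·
  (3,4): δ = 106.47°  ·
  (3,5): δ = 88.50°  ·
  (3,6): δ = 52.04°  ·
  (4,5): δ = 162.03°  ·
  (4,6): δ = 125.57°  ·
  (5,6): δ = 143.54°  ·
antipodal pairs: 4

count = 4; pairs: (0,3), (1,4), (2,4), (2,5)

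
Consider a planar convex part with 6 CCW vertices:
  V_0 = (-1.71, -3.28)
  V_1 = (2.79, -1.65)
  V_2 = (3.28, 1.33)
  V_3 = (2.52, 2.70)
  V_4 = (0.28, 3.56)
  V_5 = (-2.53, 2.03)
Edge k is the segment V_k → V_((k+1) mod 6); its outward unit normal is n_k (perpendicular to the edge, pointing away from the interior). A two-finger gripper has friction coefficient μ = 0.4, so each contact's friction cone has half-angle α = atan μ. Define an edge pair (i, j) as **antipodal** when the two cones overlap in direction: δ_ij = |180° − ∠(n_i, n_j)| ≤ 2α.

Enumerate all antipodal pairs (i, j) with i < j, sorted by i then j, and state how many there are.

α = atan 0.4 = 21.80°;  2α = 43.60°
n_0 = (+0.3406, -0.9402)
n_1 = (+0.9867, -0.1623)
n_2 = (+0.8745, +0.4851)
n_3 = (+0.3584, +0.9336)
n_4 = (-0.4782, +0.8783)
n_5 = (-0.9883, -0.1526)
  (0,1): δ = 119.25°  ·
  (0,2): δ = 80.89°  ·
  (0,3): δ = 40.91°  ✓
  (0,4): δ = 8.66°  ✓
  (0,5): δ = 78.87°  ·
  (1,2): δ = 141.64°  ·
  (1,3): δ = 101.67°  ·
  (1,4): δ = 52.09°  ·
  (1,5): δ = 18.12°  ✓
  (2,3): δ = 140.02°  ·
  (2,4): δ = 90.45°  ·
  (2,5): δ = 20.24°  ✓
  (3,4): δ = 130.43°  ·
  (3,5): δ = 60.22°  ·
  (4,5): δ = 109.79°  ·
antipodal pairs: 4

count = 4; pairs: (0,3), (0,4), (1,5), (2,5)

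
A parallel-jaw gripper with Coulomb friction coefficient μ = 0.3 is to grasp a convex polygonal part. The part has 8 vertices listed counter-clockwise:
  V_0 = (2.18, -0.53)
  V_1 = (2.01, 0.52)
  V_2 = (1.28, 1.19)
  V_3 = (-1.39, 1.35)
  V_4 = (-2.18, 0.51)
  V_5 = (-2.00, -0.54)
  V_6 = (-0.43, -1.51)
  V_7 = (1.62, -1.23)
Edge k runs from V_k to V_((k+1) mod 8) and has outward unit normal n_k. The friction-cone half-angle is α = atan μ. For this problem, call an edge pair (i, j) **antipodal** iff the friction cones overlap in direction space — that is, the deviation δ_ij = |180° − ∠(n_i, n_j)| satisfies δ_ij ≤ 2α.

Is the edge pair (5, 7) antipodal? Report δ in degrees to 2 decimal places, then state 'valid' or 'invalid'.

δ = 96.95°, invalid

α = atan 0.3 = 16.70°;  2α = 33.40°
edge 5: e_5 = (+1.57, -0.97);  n_5 = (-0.5256, -0.8507)
edge 7: e_7 = (+0.56, +0.70);  n_7 = (+0.7809, -0.6247)
∠(n_5, n_7) = 83.05°
δ = |180° − 83.05°| = 96.95°
96.95° > 2α = 33.40°  →  invalid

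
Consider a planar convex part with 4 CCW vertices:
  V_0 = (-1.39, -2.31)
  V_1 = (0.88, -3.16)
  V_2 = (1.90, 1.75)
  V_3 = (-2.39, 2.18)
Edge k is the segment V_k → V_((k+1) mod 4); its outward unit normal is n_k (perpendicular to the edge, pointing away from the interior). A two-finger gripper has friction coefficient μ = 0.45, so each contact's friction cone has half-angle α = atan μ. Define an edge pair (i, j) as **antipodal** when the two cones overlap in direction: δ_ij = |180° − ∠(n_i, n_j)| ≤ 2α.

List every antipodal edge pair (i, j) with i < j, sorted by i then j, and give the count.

α = atan 0.45 = 24.23°;  2α = 48.46°
n_0 = (-0.3507, -0.9365)
n_1 = (+0.9791, -0.2034)
n_2 = (+0.0997, +0.9950)
n_3 = (-0.9761, -0.2174)
  (0,1): δ = 81.21°  ·
  (0,2): δ = 14.80°  ✓
  (0,3): δ = 123.08°  ·
  (1,2): δ = 83.99°  ·
  (1,3): δ = 24.29°  ✓
  (2,3): δ = 71.72°  ·
antipodal pairs: 2

count = 2; pairs: (0,2), (1,3)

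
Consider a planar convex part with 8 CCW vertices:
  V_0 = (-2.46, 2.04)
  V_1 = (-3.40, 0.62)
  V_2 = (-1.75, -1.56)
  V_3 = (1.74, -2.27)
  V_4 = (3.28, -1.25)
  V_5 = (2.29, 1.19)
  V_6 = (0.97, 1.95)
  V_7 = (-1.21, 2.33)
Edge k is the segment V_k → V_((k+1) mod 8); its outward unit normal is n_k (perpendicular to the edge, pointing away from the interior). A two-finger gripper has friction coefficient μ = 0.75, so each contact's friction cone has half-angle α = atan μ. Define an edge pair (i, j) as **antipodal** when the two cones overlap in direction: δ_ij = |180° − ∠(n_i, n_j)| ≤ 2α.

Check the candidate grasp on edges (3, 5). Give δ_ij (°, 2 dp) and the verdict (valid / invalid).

α = atan 0.75 = 36.87°;  2α = 73.74°
edge 3: e_3 = (+1.54, +1.02);  n_3 = (+0.5522, -0.8337)
edge 5: e_5 = (-1.32, +0.76);  n_5 = (+0.4990, +0.8666)
∠(n_3, n_5) = 116.55°
δ = |180° − 116.55°| = 63.45°
63.45° ≤ 2α = 73.74°  →  valid

δ = 63.45°, valid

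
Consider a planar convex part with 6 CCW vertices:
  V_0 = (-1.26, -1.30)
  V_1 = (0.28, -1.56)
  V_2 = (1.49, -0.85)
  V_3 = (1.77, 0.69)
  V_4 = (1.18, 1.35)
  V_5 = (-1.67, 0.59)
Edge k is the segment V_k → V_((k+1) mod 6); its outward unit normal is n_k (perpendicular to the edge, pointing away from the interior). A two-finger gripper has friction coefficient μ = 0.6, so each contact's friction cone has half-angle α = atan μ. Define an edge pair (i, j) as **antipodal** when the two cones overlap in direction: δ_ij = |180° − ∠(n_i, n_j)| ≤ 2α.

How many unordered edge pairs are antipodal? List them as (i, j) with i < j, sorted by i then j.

α = atan 0.6 = 30.96°;  2α = 61.93°
n_0 = (-0.1665, -0.9860)
n_1 = (+0.5061, -0.8625)
n_2 = (+0.9839, -0.1789)
n_3 = (+0.7455, +0.6665)
n_4 = (-0.2577, +0.9662)
n_5 = (-0.9773, -0.2120)
  (0,1): δ = 140.01°  ·
  (0,2): δ = 90.72°  ·
  (0,3): δ = 38.62°  ✓
  (0,4): δ = 24.51°  ✓
  (0,5): δ = 111.82°  ·
  (1,2): δ = 130.71°  ·
  (1,3): δ = 78.61°  ·
  (1,4): δ = 15.47°  ✓
  (1,5): δ = 71.84°  ·
  (2,3): δ = 127.90°  ·
  (2,4): δ = 64.76°  ·
  (2,5): δ = 22.54°  ✓
  (3,4): δ = 116.86°  ·
  (3,5): δ = 29.56°  ✓
  (4,5): δ = 92.69°  ·
antipodal pairs: 5

count = 5; pairs: (0,3), (0,4), (1,4), (2,5), (3,5)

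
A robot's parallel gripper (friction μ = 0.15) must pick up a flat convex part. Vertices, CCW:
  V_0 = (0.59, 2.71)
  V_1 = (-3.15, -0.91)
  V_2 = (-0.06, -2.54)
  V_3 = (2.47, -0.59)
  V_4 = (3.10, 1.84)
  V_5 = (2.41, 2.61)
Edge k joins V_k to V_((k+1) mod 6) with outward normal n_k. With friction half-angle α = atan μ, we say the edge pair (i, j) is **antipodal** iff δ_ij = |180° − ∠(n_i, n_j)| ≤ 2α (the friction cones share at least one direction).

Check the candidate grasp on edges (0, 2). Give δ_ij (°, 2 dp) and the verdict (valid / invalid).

δ = 6.44°, valid

α = atan 0.15 = 8.53°;  2α = 17.06°
edge 0: e_0 = (-3.74, -3.62);  n_0 = (-0.6955, +0.7185)
edge 2: e_2 = (+2.53, +1.95);  n_2 = (+0.6105, -0.7920)
∠(n_0, n_2) = 173.56°
δ = |180° − 173.56°| = 6.44°
6.44° ≤ 2α = 17.06°  →  valid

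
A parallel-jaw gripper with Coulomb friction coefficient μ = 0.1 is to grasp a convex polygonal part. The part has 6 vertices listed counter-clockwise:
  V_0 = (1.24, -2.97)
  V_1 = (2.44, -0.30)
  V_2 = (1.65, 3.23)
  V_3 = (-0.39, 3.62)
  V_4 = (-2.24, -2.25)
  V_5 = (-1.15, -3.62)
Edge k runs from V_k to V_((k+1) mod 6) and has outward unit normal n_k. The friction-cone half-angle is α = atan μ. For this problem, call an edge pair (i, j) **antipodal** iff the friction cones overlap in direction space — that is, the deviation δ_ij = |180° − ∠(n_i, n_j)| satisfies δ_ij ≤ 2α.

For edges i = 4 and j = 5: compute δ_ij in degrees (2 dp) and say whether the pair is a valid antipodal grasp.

α = atan 0.1 = 5.71°;  2α = 11.42°
edge 4: e_4 = (+1.09, -1.37);  n_4 = (-0.7825, -0.6226)
edge 5: e_5 = (+2.39, +0.65);  n_5 = (+0.2624, -0.9649)
∠(n_4, n_5) = 66.71°
δ = |180° − 66.71°| = 113.29°
113.29° > 2α = 11.42°  →  invalid

δ = 113.29°, invalid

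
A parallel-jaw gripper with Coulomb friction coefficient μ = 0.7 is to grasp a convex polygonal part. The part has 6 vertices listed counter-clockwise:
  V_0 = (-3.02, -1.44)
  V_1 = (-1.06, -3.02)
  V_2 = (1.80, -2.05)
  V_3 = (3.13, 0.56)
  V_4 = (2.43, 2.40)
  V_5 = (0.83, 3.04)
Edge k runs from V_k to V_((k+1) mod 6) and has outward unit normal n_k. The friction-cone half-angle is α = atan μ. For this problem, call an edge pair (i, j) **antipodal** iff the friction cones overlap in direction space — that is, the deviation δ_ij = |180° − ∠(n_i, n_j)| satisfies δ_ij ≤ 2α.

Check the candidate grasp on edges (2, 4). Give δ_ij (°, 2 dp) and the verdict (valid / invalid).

δ = 84.80°, invalid

α = atan 0.7 = 34.99°;  2α = 69.98°
edge 2: e_2 = (+1.33, +2.61);  n_2 = (+0.8910, -0.4540)
edge 4: e_4 = (-1.60, +0.64);  n_4 = (+0.3714, +0.9285)
∠(n_2, n_4) = 95.20°
δ = |180° − 95.20°| = 84.80°
84.80° > 2α = 69.98°  →  invalid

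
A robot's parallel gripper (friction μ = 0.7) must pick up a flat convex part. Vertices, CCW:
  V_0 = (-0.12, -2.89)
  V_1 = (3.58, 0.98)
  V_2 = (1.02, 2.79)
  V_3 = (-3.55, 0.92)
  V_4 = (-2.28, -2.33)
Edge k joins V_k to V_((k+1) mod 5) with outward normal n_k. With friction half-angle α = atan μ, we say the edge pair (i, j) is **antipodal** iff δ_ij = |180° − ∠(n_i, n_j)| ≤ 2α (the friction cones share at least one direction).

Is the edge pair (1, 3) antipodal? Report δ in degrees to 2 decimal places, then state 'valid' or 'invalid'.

δ = 33.39°, valid

α = atan 0.7 = 34.99°;  2α = 69.98°
edge 1: e_1 = (-2.56, +1.81);  n_1 = (+0.5773, +0.8165)
edge 3: e_3 = (+1.27, -3.25);  n_3 = (-0.9314, -0.3640)
∠(n_1, n_3) = 146.61°
δ = |180° − 146.61°| = 33.39°
33.39° ≤ 2α = 69.98°  →  valid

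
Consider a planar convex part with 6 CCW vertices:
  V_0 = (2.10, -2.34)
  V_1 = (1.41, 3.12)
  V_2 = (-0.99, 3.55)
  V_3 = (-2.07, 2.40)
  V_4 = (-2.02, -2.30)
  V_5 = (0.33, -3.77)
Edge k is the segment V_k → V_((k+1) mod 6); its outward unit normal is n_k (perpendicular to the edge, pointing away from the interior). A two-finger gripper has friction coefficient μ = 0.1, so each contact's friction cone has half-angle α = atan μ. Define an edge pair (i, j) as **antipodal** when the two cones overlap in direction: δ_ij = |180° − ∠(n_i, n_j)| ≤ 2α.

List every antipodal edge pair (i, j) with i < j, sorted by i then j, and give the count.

α = atan 0.1 = 5.71°;  2α = 11.42°
n_0 = (+0.9921, +0.1254)
n_1 = (+0.1764, +0.9843)
n_2 = (-0.7289, +0.6846)
n_3 = (-0.9999, -0.0106)
n_4 = (-0.5303, -0.8478)
n_5 = (+0.6284, -0.7779)
  (0,1): δ = 107.36°  ·
  (0,2): δ = 50.40°  ·
  (0,3): δ = 6.59°  ✓
  (0,4): δ = 50.77°  ·
  (0,5): δ = 121.73°  ·
  (1,2): δ = 123.04°  ·
  (1,3): δ = 79.23°  ·
  (1,4): δ = 21.87°  ·
  (1,5): δ = 49.09°  ·
  (2,3): δ = 136.19°  ·
  (2,4): δ = 78.83°  ·
  (2,5): δ = 7.86°  ✓
  (3,4): δ = 122.64°  ·
  (3,5): δ = 51.67°  ·
  (4,5): δ = 109.04°  ·
antipodal pairs: 2

count = 2; pairs: (0,3), (2,5)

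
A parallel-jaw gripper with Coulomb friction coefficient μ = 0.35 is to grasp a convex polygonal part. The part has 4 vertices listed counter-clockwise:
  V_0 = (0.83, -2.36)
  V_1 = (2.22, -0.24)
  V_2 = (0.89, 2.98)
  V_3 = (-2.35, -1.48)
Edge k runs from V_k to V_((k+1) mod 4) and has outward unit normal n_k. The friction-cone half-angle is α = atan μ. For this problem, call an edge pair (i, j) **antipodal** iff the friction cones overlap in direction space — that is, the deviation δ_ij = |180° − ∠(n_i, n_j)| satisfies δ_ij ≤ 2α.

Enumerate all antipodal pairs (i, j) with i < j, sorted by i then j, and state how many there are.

count = 1; pairs: (0,2)

α = atan 0.35 = 19.29°;  2α = 38.58°
n_0 = (+0.8363, -0.5483)
n_1 = (+0.9243, +0.3818)
n_2 = (-0.8090, +0.5877)
n_3 = (-0.2667, -0.9638)
  (0,1): δ = 124.31°  ·
  (0,2): δ = 2.75°  ✓
  (0,3): δ = 107.78°  ·
  (1,2): δ = 58.44°  ·
  (1,3): δ = 52.09°  ·
  (2,3): δ = 69.47°  ·
antipodal pairs: 1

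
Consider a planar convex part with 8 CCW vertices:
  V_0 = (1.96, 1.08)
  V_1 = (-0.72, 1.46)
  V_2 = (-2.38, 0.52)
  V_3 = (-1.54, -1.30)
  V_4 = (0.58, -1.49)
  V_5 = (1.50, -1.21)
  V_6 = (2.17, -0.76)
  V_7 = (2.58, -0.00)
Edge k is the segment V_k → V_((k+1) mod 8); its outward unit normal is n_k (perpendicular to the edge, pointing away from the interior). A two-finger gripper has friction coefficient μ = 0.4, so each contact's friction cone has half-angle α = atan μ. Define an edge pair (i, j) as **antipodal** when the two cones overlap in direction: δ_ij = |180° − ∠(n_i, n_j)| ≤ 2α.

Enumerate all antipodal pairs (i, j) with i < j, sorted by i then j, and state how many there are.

count = 8; pairs: (0,3), (0,4), (0,5), (1,3), (1,4), (1,5), (1,6), (2,7)

α = atan 0.4 = 21.80°;  2α = 43.60°
n_0 = (+0.1404, +0.9901)
n_1 = (-0.4927, +0.8702)
n_2 = (-0.9080, -0.4191)
n_3 = (-0.0893, -0.9960)
n_4 = (+0.2912, -0.9567)
n_5 = (+0.5576, -0.8301)
n_6 = (+0.8801, -0.4748)
n_7 = (+0.8673, +0.4979)
  (0,1): δ = 142.41°  ·
  (0,2): δ = 57.15°  ·
  (0,3): δ = 2.95°  ✓
  (0,4): δ = 25.00°  ✓
  (0,5): δ = 41.96°  ✓
  (0,6): δ = 69.72°  ·
  (0,7): δ = 127.93°  ·
  (1,2): δ = 94.75°  ·
  (1,3): δ = 34.64°  ✓
  (1,4): δ = 12.59°  ✓
  (1,5): δ = 4.37°  ✓
  (1,6): δ = 32.13°  ✓
  (1,7): δ = 90.34°  ·
  (2,3): δ = 119.90°  ·
  (2,4): δ = 97.85°  ·
  (2,5): δ = 80.89°  ·
  (2,6): δ = 53.12°  ·
  (2,7): δ = 5.08°  ✓
  (3,4): δ = 157.95°  ·
  (3,5): δ = 140.99°  ·
  (3,6): δ = 113.22°  ·
  (3,7): δ = 55.02°  ·
  (4,5): δ = 163.04°  ·
  (4,6): δ = 135.27°  ·
  (4,7): δ = 77.07°  ·
  (5,6): δ = 152.23°  ·
  (5,7): δ = 94.03°  ·
  (6,7): δ = 121.80°  ·
antipodal pairs: 8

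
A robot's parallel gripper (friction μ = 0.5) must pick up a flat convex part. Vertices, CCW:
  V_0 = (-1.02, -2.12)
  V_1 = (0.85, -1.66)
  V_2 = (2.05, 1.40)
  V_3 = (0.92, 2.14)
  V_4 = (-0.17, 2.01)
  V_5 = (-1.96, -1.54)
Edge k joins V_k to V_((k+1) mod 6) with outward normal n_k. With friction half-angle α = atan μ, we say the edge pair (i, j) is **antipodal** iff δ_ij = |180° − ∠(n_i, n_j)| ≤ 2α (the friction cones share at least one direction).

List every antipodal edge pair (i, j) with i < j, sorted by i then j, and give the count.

α = atan 0.5 = 26.57°;  2α = 53.13°
n_0 = (+0.2389, -0.9711)
n_1 = (+0.9310, -0.3651)
n_2 = (+0.5478, +0.8366)
n_3 = (-0.1184, +0.9930)
n_4 = (-0.8929, +0.4502)
n_5 = (-0.5251, -0.8510)
  (0,1): δ = 125.23°  ·
  (0,2): δ = 47.04°  ✓
  (0,3): δ = 7.02°  ✓
  (0,4): δ = 49.42°  ✓
  (0,5): δ = 134.50°  ·
  (1,2): δ = 101.81°  ·
  (1,3): δ = 61.79°  ·
  (1,4): δ = 5.35°  ✓
  (1,5): δ = 79.74°  ·
  (2,3): δ = 139.98°  ·
  (2,4): δ = 83.54°  ·
  (2,5): δ = 1.54°  ✓
  (3,4): δ = 123.56°  ·
  (3,5): δ = 38.48°  ✓
  (4,5): δ = 94.92°  ·
antipodal pairs: 6

count = 6; pairs: (0,2), (0,3), (0,4), (1,4), (2,5), (3,5)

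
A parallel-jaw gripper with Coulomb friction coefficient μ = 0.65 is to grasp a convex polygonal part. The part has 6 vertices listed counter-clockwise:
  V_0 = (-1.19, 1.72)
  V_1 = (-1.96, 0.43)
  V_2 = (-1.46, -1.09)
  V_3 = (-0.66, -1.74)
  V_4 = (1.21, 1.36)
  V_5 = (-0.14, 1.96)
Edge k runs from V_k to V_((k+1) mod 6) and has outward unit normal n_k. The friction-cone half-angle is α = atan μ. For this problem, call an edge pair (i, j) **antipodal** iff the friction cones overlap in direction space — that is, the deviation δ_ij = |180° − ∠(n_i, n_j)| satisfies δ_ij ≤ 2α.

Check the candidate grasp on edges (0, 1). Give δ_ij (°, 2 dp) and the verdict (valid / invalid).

δ = 130.96°, invalid

α = atan 0.65 = 33.02°;  2α = 66.05°
edge 0: e_0 = (-0.77, -1.29);  n_0 = (-0.8587, +0.5125)
edge 1: e_1 = (+0.50, -1.52);  n_1 = (-0.9499, -0.3125)
∠(n_0, n_1) = 49.04°
δ = |180° − 49.04°| = 130.96°
130.96° > 2α = 66.05°  →  invalid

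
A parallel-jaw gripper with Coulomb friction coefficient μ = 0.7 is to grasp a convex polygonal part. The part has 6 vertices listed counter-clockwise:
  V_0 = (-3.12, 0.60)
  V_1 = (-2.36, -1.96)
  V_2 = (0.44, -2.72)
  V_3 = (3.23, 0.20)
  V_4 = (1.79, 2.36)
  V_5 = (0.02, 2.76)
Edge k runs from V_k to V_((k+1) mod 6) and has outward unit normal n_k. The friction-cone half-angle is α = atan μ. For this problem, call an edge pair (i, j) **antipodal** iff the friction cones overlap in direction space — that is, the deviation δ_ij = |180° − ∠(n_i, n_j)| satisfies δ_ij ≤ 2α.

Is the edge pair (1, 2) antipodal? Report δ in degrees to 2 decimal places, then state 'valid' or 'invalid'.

δ = 118.51°, invalid

α = atan 0.7 = 34.99°;  2α = 69.98°
edge 1: e_1 = (+2.80, -0.76);  n_1 = (-0.2620, -0.9651)
edge 2: e_2 = (+2.79, +2.92);  n_2 = (+0.7230, -0.6908)
∠(n_1, n_2) = 61.49°
δ = |180° − 61.49°| = 118.51°
118.51° > 2α = 69.98°  →  invalid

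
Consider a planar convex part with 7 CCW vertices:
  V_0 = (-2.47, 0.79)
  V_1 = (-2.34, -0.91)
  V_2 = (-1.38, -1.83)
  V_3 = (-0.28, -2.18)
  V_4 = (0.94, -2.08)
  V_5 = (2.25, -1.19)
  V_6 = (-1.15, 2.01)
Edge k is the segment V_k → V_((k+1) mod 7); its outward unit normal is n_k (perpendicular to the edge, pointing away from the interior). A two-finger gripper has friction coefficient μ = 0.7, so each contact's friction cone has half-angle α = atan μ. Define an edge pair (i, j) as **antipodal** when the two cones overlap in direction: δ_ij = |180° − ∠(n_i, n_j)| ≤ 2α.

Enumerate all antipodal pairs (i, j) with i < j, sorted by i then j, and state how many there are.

count = 8; pairs: (0,4), (0,5), (1,5), (2,5), (2,6), (3,5), (3,6), (4,6)

α = atan 0.7 = 34.99°;  2α = 69.98°
n_0 = (-0.9971, -0.0762)
n_1 = (-0.6919, -0.7220)
n_2 = (-0.3032, -0.9529)
n_3 = (+0.0817, -0.9967)
n_4 = (+0.5620, -0.8272)
n_5 = (+0.6854, +0.7282)
n_6 = (-0.6787, +0.7344)
  (0,1): δ = 138.15°  ·
  (0,2): δ = 112.02°  ·
  (0,3): δ = 89.69°  ·
  (0,4): δ = 60.18°  ✓
  (0,5): δ = 42.36°  ✓
  (0,6): δ = 128.37°  ·
  (1,2): δ = 153.87°  ·
  (1,3): δ = 131.53°  ·
  (1,4): δ = 102.03°  ·
  (1,5): δ = 0.52°  ✓
  (1,6): δ = 86.53°  ·
  (2,3): δ = 157.66°  ·
  (2,4): δ = 128.16°  ·
  (2,5): δ = 25.61°  ✓
  (2,6): δ = 60.40°  ✓
  (3,4): δ = 150.49°  ·
  (3,5): δ = 47.95°  ✓
  (3,6): δ = 38.06°  ✓
  (4,5): δ = 77.46°  ·
  (4,6): δ = 8.55°  ✓
  (5,6): δ = 93.99°  ·
antipodal pairs: 8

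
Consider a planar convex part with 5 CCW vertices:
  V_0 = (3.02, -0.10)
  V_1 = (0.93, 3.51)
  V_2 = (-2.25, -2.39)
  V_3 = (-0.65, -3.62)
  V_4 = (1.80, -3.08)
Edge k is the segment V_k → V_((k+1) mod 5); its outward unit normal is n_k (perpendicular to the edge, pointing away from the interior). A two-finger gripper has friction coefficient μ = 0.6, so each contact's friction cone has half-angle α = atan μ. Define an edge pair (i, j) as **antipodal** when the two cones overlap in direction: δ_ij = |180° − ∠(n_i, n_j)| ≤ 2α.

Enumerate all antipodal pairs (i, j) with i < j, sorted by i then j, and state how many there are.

α = atan 0.6 = 30.96°;  2α = 61.93°
n_0 = (+0.8654, +0.5010)
n_1 = (-0.8803, +0.4745)
n_2 = (-0.6095, -0.7928)
n_3 = (+0.2152, -0.9766)
n_4 = (+0.9254, -0.3789)
  (0,1): δ = 58.39°  ✓
  (0,2): δ = 22.38°  ✓
  (0,3): δ = 72.36°  ·
  (0,4): δ = 127.67°  ·
  (1,2): δ = 99.23°  ·
  (1,3): δ = 49.25°  ✓
  (1,4): δ = 6.06°  ✓
  (2,3): δ = 130.02°  ·
  (2,4): δ = 74.71°  ·
  (3,4): δ = 124.69°  ·
antipodal pairs: 4

count = 4; pairs: (0,1), (0,2), (1,3), (1,4)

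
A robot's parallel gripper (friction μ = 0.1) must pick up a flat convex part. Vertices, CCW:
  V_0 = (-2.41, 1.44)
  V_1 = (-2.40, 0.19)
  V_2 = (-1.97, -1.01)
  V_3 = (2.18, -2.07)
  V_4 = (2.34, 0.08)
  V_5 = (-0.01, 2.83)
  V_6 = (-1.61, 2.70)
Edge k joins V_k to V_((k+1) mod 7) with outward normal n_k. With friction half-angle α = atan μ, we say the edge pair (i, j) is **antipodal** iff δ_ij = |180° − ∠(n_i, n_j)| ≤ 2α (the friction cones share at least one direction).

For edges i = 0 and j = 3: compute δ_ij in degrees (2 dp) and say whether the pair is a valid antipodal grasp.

δ = 4.71°, valid

α = atan 0.1 = 5.71°;  2α = 11.42°
edge 0: e_0 = (+0.01, -1.25);  n_0 = (-1.0000, -0.0080)
edge 3: e_3 = (+0.16, +2.15);  n_3 = (+0.9972, -0.0742)
∠(n_0, n_3) = 175.29°
δ = |180° − 175.29°| = 4.71°
4.71° ≤ 2α = 11.42°  →  valid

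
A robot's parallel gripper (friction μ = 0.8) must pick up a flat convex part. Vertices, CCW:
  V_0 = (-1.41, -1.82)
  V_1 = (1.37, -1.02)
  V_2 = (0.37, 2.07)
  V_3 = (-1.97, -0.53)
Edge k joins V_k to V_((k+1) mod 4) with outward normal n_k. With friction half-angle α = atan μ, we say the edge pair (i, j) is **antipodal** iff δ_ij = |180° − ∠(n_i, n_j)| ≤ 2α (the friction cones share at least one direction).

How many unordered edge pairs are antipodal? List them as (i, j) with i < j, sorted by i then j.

count = 3; pairs: (0,2), (1,2), (1,3)

α = atan 0.8 = 38.66°;  2α = 77.32°
n_0 = (+0.2765, -0.9610)
n_1 = (+0.9514, +0.3079)
n_2 = (-0.7433, +0.6690)
n_3 = (-0.9173, -0.3982)
  (0,1): δ = 88.12°  ·
  (0,2): δ = 31.96°  ✓
  (0,3): δ = 97.41°  ·
  (1,2): δ = 59.92°  ✓
  (1,3): δ = 5.53°  ✓
  (2,3): δ = 114.55°  ·
antipodal pairs: 3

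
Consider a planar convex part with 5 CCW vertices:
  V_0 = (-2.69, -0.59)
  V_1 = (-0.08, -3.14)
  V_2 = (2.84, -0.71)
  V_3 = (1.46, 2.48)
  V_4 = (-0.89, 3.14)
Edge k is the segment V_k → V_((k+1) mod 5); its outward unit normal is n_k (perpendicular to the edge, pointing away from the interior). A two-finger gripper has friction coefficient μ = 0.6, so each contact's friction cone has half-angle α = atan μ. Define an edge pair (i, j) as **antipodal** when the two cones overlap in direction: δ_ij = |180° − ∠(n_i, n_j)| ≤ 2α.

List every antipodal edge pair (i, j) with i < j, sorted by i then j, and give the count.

α = atan 0.6 = 30.96°;  2α = 61.93°
n_0 = (-0.6988, -0.7153)
n_1 = (+0.6397, -0.7687)
n_2 = (+0.9178, +0.3970)
n_3 = (+0.2704, +0.9628)
n_4 = (-0.9006, +0.4346)
  (0,1): δ = 95.90°  ·
  (0,2): δ = 22.27°  ✓
  (0,3): δ = 28.65°  ✓
  (0,4): δ = 108.57°  ·
  (1,2): δ = 106.37°  ·
  (1,3): δ = 55.45°  ✓
  (1,4): δ = 24.47°  ✓
  (2,3): δ = 129.08°  ·
  (2,4): δ = 49.15°  ✓
  (3,4): δ = 100.07°  ·
antipodal pairs: 5

count = 5; pairs: (0,2), (0,3), (1,3), (1,4), (2,4)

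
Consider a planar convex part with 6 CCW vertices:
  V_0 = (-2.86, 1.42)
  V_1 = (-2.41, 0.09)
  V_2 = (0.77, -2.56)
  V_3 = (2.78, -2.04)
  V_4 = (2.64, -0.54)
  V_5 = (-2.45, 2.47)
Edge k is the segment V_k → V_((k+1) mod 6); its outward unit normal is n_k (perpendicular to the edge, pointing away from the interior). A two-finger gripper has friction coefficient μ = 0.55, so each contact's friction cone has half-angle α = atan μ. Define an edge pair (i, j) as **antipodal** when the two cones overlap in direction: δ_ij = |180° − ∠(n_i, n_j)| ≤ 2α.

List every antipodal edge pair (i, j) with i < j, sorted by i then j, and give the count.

α = atan 0.55 = 28.81°;  2α = 57.62°
n_0 = (-0.9472, -0.3205)
n_1 = (-0.6402, -0.7682)
n_2 = (+0.2505, -0.9681)
n_3 = (+0.9957, +0.0929)
n_4 = (+0.5090, +0.8608)
n_5 = (-0.9315, +0.3637)
  (0,1): δ = 148.50°  ·
  (0,2): δ = 94.19°  ·
  (0,3): δ = 13.36°  ✓
  (0,4): δ = 40.71°  ✓
  (0,5): δ = 139.98°  ·
  (1,2): δ = 125.69°  ·
  (1,3): δ = 44.86°  ✓
  (1,4): δ = 9.21°  ✓
  (1,5): δ = 108.48°  ·
  (2,3): δ = 99.17°  ·
  (2,4): δ = 45.10°  ✓
  (2,5): δ = 54.17°  ✓
  (3,4): δ = 125.93°  ·
  (3,5): δ = 26.66°  ✓
  (4,5): δ = 80.73°  ·
antipodal pairs: 7

count = 7; pairs: (0,3), (0,4), (1,3), (1,4), (2,4), (2,5), (3,5)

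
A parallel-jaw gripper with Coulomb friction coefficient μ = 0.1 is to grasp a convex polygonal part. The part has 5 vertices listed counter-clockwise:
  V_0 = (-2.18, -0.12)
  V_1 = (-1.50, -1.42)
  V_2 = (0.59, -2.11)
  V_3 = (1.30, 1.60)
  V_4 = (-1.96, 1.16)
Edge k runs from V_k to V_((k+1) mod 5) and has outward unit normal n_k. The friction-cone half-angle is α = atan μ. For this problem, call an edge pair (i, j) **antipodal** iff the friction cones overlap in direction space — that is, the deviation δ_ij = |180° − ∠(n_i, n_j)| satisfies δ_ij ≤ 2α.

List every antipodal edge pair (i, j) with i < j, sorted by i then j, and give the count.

count = 1; pairs: (2,4)

α = atan 0.1 = 5.71°;  2α = 11.42°
n_0 = (-0.8861, -0.4635)
n_1 = (-0.3135, -0.9496)
n_2 = (+0.9822, -0.1880)
n_3 = (-0.1338, +0.9910)
n_4 = (-0.9855, +0.1694)
  (0,1): δ = 135.88°  ·
  (0,2): δ = 38.45°  ·
  (0,3): δ = 70.07°  ·
  (0,4): δ = 142.63°  ·
  (1,2): δ = 82.56°  ·
  (1,3): δ = 25.96°  ·
  (1,4): δ = 98.52°  ·
  (2,3): δ = 71.48°  ·
  (2,4): δ = 1.08°  ✓
  (3,4): δ = 107.44°  ·
antipodal pairs: 1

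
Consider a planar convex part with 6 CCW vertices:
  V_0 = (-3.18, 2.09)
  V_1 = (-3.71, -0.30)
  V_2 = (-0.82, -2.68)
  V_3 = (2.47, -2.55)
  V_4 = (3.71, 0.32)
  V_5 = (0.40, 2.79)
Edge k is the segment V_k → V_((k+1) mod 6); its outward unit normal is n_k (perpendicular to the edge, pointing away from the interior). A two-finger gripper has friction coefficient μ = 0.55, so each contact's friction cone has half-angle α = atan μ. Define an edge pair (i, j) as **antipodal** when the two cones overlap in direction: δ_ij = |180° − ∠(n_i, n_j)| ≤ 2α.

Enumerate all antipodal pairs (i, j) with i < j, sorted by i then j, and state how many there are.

count = 6; pairs: (0,3), (1,4), (1,5), (2,4), (2,5), (3,5)

α = atan 0.55 = 28.81°;  2α = 57.62°
n_0 = (-0.9763, +0.2165)
n_1 = (-0.6357, -0.7719)
n_2 = (+0.0395, -0.9992)
n_3 = (+0.9180, -0.3966)
n_4 = (+0.5981, +0.8015)
n_5 = (-0.1919, +0.9814)
  (0,1): δ = 116.97°  ·
  (0,2): δ = 75.23°  ·
  (0,3): δ = 10.86°  ✓
  (0,4): δ = 65.77°  ·
  (0,5): δ = 113.57°  ·
  (1,2): δ = 138.26°  ·
  (1,3): δ = 73.89°  ·
  (1,4): δ = 2.74°  ✓
  (1,5): δ = 50.54°  ✓
  (2,3): δ = 115.63°  ·
  (2,4): δ = 38.99°  ✓
  (2,5): δ = 8.80°  ✓
  (3,4): δ = 103.36°  ·
  (3,5): δ = 55.57°  ✓
  (4,5): δ = 132.21°  ·
antipodal pairs: 6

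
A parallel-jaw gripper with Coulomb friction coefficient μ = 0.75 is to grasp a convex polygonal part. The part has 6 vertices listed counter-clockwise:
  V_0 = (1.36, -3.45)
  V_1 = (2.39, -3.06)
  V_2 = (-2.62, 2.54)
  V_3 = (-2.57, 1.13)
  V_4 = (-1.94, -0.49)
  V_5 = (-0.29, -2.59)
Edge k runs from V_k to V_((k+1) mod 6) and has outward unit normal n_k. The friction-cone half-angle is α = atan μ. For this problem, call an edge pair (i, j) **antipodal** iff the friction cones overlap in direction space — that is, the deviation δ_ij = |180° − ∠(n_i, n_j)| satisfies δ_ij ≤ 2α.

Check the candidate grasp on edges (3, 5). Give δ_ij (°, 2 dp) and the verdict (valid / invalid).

α = atan 0.75 = 36.87°;  2α = 73.74°
edge 3: e_3 = (+0.63, -1.62);  n_3 = (-0.9320, -0.3624)
edge 5: e_5 = (+1.65, -0.86);  n_5 = (-0.4622, -0.8868)
∠(n_3, n_5) = 41.22°
δ = |180° − 41.22°| = 138.78°
138.78° > 2α = 73.74°  →  invalid

δ = 138.78°, invalid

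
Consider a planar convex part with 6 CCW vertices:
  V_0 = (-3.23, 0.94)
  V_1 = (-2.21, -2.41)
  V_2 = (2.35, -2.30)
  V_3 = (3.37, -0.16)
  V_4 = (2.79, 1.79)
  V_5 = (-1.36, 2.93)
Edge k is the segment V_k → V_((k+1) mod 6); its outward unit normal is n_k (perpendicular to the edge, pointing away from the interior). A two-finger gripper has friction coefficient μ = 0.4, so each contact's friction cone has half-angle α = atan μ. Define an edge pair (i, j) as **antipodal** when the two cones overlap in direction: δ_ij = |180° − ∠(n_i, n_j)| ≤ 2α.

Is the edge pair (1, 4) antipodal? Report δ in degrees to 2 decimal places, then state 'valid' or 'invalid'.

δ = 16.74°, valid

α = atan 0.4 = 21.80°;  2α = 43.60°
edge 1: e_1 = (+4.56, +0.11);  n_1 = (+0.0241, -0.9997)
edge 4: e_4 = (-4.15, +1.14);  n_4 = (+0.2649, +0.9643)
∠(n_1, n_4) = 163.26°
δ = |180° − 163.26°| = 16.74°
16.74° ≤ 2α = 43.60°  →  valid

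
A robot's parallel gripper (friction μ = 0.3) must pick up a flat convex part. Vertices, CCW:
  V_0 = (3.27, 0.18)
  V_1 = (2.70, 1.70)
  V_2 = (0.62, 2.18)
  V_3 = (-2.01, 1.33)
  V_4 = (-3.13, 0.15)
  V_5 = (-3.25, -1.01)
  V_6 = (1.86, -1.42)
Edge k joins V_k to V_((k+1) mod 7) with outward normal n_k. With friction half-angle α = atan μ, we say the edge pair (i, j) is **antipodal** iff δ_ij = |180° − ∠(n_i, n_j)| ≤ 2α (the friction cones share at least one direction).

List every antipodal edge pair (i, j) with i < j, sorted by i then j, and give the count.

α = atan 0.3 = 16.70°;  2α = 33.40°
n_0 = (+0.9363, +0.3511)
n_1 = (+0.2249, +0.9744)
n_2 = (-0.3075, +0.9515)
n_3 = (-0.7253, +0.6884)
n_4 = (-0.9947, +0.1029)
n_5 = (-0.0800, -0.9968)
n_6 = (+0.7502, -0.6612)
  (0,1): δ = 123.55°  ·
  (0,2): δ = 92.65°  ·
  (0,3): δ = 64.06°  ·
  (0,4): δ = 26.46°  ✓
  (0,5): δ = 64.86°  ·
  (0,6): δ = 118.06°  ·
  (1,2): δ = 149.09°  ·
  (1,3): δ = 120.51°  ·
  (1,4): δ = 82.91°  ·
  (1,5): δ = 8.41°  ✓
  (1,6): δ = 61.61°  ·
  (2,3): δ = 151.42°  ·
  (2,4): δ = 113.82°  ·
  (2,5): δ = 22.50°  ✓
  (2,6): δ = 30.70°  ✓
  (3,4): δ = 142.40°  ·
  (3,5): δ = 51.08°  ·
  (3,6): δ = 2.12°  ✓
  (4,5): δ = 88.68°  ·
  (4,6): δ = 35.48°  ·
  (5,6): δ = 126.80°  ·
antipodal pairs: 5

count = 5; pairs: (0,4), (1,5), (2,5), (2,6), (3,6)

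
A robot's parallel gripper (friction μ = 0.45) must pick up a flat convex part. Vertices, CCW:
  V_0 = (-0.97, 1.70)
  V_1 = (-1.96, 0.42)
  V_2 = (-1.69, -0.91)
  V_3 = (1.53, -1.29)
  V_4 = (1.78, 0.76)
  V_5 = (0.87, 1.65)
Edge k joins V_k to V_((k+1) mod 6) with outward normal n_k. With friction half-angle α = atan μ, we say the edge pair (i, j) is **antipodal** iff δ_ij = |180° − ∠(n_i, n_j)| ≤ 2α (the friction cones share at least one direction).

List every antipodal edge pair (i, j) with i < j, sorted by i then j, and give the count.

count = 5; pairs: (0,3), (1,3), (1,4), (2,4), (2,5)

α = atan 0.45 = 24.23°;  2α = 48.46°
n_0 = (-0.7910, +0.6118)
n_1 = (-0.9800, -0.1989)
n_2 = (-0.1172, -0.9931)
n_3 = (+0.9926, -0.1211)
n_4 = (+0.6992, +0.7149)
n_5 = (+0.0272, +0.9996)
  (0,1): δ = 130.80°  ·
  (0,2): δ = 59.01°  ·
  (0,3): δ = 30.77°  ✓
  (0,4): δ = 83.36°  ·
  (0,5): δ = 126.16°  ·
  (1,2): δ = 108.21°  ·
  (1,3): δ = 18.43°  ✓
  (1,4): δ = 34.16°  ✓
  (1,5): δ = 76.97°  ·
  (2,3): δ = 90.22°  ·
  (2,4): δ = 37.63°  ✓
  (2,5): δ = 5.17°  ✓
  (3,4): δ = 127.41°  ·
  (3,5): δ = 84.60°  ·
  (4,5): δ = 137.19°  ·
antipodal pairs: 5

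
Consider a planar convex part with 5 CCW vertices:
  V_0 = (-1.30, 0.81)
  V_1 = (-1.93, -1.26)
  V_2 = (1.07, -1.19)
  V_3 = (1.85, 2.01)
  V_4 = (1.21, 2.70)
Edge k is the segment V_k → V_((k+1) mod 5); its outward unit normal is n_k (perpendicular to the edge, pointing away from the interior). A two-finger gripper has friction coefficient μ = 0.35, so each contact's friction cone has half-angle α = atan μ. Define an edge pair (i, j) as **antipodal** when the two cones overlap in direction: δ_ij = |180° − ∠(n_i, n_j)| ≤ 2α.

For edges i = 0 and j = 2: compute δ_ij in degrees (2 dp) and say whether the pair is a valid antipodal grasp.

α = atan 0.35 = 19.29°;  2α = 38.58°
edge 0: e_0 = (-0.63, -2.07);  n_0 = (-0.9567, +0.2912)
edge 2: e_2 = (+0.78, +3.20);  n_2 = (+0.9716, -0.2368)
∠(n_0, n_2) = 176.77°
δ = |180° − 176.77°| = 3.23°
3.23° ≤ 2α = 38.58°  →  valid

δ = 3.23°, valid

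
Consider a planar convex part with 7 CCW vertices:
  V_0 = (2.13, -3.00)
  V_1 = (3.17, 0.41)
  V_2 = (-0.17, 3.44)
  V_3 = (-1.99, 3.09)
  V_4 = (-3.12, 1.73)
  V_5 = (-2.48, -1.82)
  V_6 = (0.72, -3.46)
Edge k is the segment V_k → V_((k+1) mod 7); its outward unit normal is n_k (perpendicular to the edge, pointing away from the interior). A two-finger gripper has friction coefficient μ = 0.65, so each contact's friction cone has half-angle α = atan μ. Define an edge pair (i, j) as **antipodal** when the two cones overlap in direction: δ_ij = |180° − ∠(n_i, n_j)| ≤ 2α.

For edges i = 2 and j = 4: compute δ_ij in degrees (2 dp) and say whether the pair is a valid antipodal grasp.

δ = 90.67°, invalid

α = atan 0.65 = 33.02°;  2α = 66.05°
edge 2: e_2 = (-1.82, -0.35);  n_2 = (-0.1888, +0.9820)
edge 4: e_4 = (+0.64, -3.55);  n_4 = (-0.9841, -0.1774)
∠(n_2, n_4) = 89.33°
δ = |180° − 89.33°| = 90.67°
90.67° > 2α = 66.05°  →  invalid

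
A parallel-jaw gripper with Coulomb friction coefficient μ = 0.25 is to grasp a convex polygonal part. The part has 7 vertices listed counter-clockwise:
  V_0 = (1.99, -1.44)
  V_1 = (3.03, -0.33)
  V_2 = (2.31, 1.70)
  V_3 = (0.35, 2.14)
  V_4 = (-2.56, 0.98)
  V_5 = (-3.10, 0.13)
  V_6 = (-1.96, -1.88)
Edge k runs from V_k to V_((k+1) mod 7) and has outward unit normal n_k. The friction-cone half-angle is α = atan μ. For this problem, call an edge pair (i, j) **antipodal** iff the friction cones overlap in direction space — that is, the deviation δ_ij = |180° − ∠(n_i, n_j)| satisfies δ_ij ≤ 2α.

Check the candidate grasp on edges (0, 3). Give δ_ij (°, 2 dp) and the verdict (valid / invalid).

α = atan 0.25 = 14.04°;  2α = 28.07°
edge 0: e_0 = (+1.04, +1.11);  n_0 = (+0.7297, -0.6837)
edge 3: e_3 = (-2.91, -1.16);  n_3 = (-0.3703, +0.9289)
∠(n_0, n_3) = 154.87°
δ = |180° − 154.87°| = 25.13°
25.13° ≤ 2α = 28.07°  →  valid

δ = 25.13°, valid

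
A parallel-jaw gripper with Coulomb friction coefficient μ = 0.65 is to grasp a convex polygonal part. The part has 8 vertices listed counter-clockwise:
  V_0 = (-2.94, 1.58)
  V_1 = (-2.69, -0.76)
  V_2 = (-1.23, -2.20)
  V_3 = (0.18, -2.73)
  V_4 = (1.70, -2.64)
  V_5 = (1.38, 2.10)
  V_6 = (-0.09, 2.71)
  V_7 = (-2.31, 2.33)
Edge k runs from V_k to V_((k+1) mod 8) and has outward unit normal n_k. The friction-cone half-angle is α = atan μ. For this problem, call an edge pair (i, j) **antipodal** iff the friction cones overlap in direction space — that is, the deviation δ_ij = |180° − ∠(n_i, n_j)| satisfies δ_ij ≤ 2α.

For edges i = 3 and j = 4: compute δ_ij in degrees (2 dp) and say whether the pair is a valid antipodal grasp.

δ = 89.53°, invalid

α = atan 0.65 = 33.02°;  2α = 66.05°
edge 3: e_3 = (+1.52, +0.09);  n_3 = (+0.0591, -0.9983)
edge 4: e_4 = (-0.32, +4.74);  n_4 = (+0.9977, +0.0674)
∠(n_3, n_4) = 90.47°
δ = |180° − 90.47°| = 89.53°
89.53° > 2α = 66.05°  →  invalid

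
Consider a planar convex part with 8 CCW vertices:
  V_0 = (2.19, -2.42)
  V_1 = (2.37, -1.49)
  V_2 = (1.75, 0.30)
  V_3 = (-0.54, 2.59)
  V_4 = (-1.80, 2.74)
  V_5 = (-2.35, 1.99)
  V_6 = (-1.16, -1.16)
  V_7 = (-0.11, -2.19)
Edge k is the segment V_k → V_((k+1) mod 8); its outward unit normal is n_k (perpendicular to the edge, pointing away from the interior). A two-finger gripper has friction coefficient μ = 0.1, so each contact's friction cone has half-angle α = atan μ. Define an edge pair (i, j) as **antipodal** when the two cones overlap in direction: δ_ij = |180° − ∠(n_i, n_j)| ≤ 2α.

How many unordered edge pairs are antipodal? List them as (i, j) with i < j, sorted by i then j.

count = 3; pairs: (1,5), (2,6), (3,7)

α = atan 0.1 = 5.71°;  2α = 11.42°
n_0 = (+0.9818, -0.1900)
n_1 = (+0.9449, +0.3273)
n_2 = (+0.7071, +0.7071)
n_3 = (+0.1182, +0.9930)
n_4 = (-0.8064, +0.5914)
n_5 = (-0.9355, -0.3534)
n_6 = (-0.7003, -0.7139)
n_7 = (-0.0995, -0.9950)
  (0,1): δ = 149.94°  ·
  (0,2): δ = 124.05°  ·
  (0,3): δ = 85.83°  ·
  (0,4): δ = 25.30°  ·
  (0,5): δ = 31.65°  ·
  (0,6): δ = 56.50°  ·
  (0,7): δ = 95.24°  ·
  (1,2): δ = 154.10°  ·
  (1,3): δ = 115.89°  ·
  (1,4): δ = 55.36°  ·
  (1,5): δ = 1.59°  ✓
  (1,6): δ = 26.45°  ·
  (1,7): δ = 65.18°  ·
  (2,3): δ = 141.79°  ·
  (2,4): δ = 81.25°  ·
  (2,5): δ = 24.30°  ·
  (2,6): δ = 0.55°  ✓
  (2,7): δ = 39.29°  ·
  (3,4): δ = 119.46°  ·
  (3,5): δ = 62.52°  ·
  (3,6): δ = 37.66°  ·
  (3,7): δ = 1.08°  ✓
  (4,5): δ = 123.05°  ·
  (4,6): δ = 98.20°  ·
  (4,7): δ = 59.46°  ·
  (5,6): δ = 155.14°  ·
  (5,7): δ = 116.41°  ·
  (6,7): δ = 141.26°  ·
antipodal pairs: 3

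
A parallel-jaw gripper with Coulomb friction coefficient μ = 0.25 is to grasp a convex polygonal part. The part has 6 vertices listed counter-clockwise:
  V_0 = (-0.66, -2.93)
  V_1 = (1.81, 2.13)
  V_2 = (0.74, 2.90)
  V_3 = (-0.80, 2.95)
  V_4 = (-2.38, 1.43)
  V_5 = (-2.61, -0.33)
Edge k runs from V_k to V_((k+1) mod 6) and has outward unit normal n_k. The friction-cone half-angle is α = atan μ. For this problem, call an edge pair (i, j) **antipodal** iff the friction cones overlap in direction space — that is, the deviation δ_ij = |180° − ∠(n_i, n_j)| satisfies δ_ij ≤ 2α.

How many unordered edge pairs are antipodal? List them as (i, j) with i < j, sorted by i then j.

α = atan 0.25 = 14.04°;  2α = 28.07°
n_0 = (+0.8986, -0.4387)
n_1 = (+0.5841, +0.8117)
n_2 = (+0.0325, +0.9995)
n_3 = (-0.6933, +0.7207)
n_4 = (-0.9916, +0.1296)
n_5 = (-0.8000, -0.6000)
  (0,1): δ = 99.72°  ·
  (0,2): δ = 65.84°  ·
  (0,3): δ = 20.09°  ✓
  (0,4): δ = 18.57°  ✓
  (0,5): δ = 62.89°  ·
  (1,2): δ = 146.12°  ·
  (1,3): δ = 100.37°  ·
  (1,4): δ = 61.71°  ·
  (1,5): δ = 17.39°  ✓
  (2,3): δ = 134.25°  ·
  (2,4): δ = 95.59°  ·
  (2,5): δ = 51.27°  ·
  (3,4): δ = 141.34°  ·
  (3,5): δ = 97.02°  ·
  (4,5): δ = 135.68°  ·
antipodal pairs: 3

count = 3; pairs: (0,3), (0,4), (1,5)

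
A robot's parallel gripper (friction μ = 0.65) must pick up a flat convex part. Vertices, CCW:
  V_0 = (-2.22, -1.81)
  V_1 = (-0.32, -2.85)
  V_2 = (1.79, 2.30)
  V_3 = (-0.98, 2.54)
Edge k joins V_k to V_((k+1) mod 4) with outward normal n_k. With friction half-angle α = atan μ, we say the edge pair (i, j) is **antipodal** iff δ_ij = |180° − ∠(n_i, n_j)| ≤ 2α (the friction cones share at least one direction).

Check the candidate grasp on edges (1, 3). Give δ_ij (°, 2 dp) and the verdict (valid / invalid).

α = atan 0.65 = 33.02°;  2α = 66.05°
edge 1: e_1 = (+2.11, +5.15);  n_1 = (+0.9253, -0.3791)
edge 3: e_3 = (-1.24, -4.35);  n_3 = (-0.9617, +0.2741)
∠(n_1, n_3) = 173.63°
δ = |180° − 173.63°| = 6.37°
6.37° ≤ 2α = 66.05°  →  valid

δ = 6.37°, valid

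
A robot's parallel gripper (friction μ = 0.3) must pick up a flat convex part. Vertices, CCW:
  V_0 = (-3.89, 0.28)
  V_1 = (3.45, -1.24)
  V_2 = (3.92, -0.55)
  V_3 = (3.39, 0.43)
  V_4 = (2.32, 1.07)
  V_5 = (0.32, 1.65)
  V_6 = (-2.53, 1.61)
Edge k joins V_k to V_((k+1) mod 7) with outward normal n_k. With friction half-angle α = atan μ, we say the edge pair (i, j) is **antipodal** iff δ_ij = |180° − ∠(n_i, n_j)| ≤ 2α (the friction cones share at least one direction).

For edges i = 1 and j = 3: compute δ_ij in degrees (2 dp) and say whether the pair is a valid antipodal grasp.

α = atan 0.3 = 16.70°;  2α = 33.40°
edge 1: e_1 = (+0.47, +0.69);  n_1 = (+0.8265, -0.5630)
edge 3: e_3 = (-1.07, +0.64);  n_3 = (+0.5133, +0.8582)
∠(n_1, n_3) = 93.38°
δ = |180° − 93.38°| = 86.62°
86.62° > 2α = 33.40°  →  invalid

δ = 86.62°, invalid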